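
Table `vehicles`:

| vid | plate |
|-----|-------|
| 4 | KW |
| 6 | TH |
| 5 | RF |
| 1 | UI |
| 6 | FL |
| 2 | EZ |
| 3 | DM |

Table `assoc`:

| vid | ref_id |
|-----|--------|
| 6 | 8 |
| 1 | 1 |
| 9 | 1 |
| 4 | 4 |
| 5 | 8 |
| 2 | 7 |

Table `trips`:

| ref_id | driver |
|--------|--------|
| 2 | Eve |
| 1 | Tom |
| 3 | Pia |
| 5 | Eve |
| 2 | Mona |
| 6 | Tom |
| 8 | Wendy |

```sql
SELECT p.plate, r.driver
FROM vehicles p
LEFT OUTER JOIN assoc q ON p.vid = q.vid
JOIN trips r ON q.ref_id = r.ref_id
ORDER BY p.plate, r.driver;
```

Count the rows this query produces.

Step 1 — p LEFT JOIN q on vid → 7 row(s).
Then INNER JOIN `trips r` on ref_id: keep only rows whose q.ref_id appears in r.
Result: 4 row(s).

4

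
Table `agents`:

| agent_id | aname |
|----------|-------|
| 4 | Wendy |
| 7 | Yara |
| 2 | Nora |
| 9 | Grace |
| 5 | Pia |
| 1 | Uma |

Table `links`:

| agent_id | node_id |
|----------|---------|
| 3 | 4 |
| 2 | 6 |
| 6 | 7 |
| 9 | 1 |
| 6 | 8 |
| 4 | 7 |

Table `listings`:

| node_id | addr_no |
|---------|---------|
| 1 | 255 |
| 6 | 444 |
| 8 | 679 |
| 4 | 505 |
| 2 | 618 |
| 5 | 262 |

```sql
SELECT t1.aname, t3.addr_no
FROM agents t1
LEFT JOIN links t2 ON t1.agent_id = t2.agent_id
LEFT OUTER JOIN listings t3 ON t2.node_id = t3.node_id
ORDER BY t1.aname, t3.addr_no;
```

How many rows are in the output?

Step 1 — t1 LEFT JOIN t2 on agent_id → 6 row(s).
Then LEFT JOIN `listings t3` on node_id: each of those 6 rows is kept; rows whose t2.node_id has no match in t3 get NULL for t3's columns.
Result: 6 row(s).

6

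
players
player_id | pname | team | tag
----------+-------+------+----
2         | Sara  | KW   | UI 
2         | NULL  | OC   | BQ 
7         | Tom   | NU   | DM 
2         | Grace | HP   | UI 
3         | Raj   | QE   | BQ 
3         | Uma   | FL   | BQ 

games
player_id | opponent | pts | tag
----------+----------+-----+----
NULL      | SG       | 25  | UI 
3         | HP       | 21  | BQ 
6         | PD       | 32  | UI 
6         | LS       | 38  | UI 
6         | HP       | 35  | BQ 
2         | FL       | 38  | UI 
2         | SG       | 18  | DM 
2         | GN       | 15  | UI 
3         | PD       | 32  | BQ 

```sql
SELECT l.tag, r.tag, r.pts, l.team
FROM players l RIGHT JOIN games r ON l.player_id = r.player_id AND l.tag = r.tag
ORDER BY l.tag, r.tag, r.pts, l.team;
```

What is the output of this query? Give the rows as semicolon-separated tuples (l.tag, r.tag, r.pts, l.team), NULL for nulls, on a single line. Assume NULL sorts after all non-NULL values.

RIGHT JOIN keeps every row from `games`; unmatched rows get NULL for `players`'s columns.
Matching on l.player_id = r.player_id AND l.tag = r.tag. A NULL in a compared column never satisfies the condition.
- l row (player_id=2, tag=UI): matches 2 r row(s) → 2 output row(s).
- l row (player_id=2, tag=BQ): no match.
- l row (player_id=7, tag=DM): no match.
- l row (player_id=2, tag=UI): matches 2 r row(s) → 2 output row(s).
- l row (player_id=3, tag=BQ): matches 2 r row(s) → 2 output row(s).
- l row (player_id=3, tag=BQ): matches 2 r row(s) → 2 output row(s).
- plus 5 unmatched r row(s), each kept with NULL l columns.

(BQ, BQ, 21, FL); (BQ, BQ, 21, QE); (BQ, BQ, 32, FL); (BQ, BQ, 32, QE); (UI, UI, 15, HP); (UI, UI, 15, KW); (UI, UI, 38, HP); (UI, UI, 38, KW); (NULL, BQ, 35, NULL); (NULL, DM, 18, NULL); (NULL, UI, 25, NULL); (NULL, UI, 32, NULL); (NULL, UI, 38, NULL)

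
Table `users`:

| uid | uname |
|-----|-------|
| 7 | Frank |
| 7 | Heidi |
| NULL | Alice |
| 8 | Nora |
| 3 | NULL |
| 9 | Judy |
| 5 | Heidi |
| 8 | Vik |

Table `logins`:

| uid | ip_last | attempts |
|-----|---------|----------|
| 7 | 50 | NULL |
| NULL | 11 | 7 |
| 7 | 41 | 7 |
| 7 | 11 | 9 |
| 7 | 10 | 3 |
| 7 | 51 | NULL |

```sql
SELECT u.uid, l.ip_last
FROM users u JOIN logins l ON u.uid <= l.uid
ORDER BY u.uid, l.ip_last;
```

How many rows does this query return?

20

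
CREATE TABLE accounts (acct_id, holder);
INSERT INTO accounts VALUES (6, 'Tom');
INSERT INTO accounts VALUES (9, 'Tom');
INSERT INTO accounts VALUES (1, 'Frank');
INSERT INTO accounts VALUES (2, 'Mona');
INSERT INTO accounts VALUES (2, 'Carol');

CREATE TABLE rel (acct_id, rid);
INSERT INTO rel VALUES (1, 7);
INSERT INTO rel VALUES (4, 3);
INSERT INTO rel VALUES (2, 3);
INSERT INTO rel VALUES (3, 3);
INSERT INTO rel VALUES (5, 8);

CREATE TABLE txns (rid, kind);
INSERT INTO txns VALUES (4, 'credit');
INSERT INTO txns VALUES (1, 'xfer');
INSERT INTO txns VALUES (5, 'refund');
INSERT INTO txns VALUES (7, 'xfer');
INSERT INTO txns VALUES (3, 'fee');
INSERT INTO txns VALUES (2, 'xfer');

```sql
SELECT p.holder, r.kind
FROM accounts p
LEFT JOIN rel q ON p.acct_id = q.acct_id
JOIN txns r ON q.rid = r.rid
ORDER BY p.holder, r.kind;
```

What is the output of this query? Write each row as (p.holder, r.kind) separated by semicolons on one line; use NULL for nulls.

Joins associate left-to-right: accounts LEFT JOIN rel on acct_id gives 5 intermediate row(s).
Then INNER JOIN `txns r` on rid: keep only rows whose q.rid appears in r.

(Carol, fee); (Frank, xfer); (Mona, fee)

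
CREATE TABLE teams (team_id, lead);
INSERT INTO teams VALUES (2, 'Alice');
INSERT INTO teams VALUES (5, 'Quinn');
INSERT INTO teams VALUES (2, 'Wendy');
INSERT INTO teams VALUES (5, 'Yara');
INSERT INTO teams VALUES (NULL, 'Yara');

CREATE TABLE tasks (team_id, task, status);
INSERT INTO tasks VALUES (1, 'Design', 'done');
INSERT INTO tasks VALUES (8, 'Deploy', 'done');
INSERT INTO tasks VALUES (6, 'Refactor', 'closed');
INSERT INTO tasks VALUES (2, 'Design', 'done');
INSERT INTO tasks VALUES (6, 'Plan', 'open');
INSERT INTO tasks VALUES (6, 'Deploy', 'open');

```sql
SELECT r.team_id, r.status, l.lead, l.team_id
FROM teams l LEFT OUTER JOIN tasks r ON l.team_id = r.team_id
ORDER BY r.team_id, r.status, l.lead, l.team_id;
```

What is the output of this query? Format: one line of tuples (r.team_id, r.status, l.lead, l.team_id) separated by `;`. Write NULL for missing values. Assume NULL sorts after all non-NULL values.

(2, done, Alice, 2); (2, done, Wendy, 2); (NULL, NULL, Quinn, 5); (NULL, NULL, Yara, 5); (NULL, NULL, Yara, NULL)

LEFT JOIN keeps every row from `teams`; unmatched rows get NULL for `tasks`'s columns.
Matching on l.team_id = r.team_id. A NULL in a compared column never satisfies the condition.
- l (team_id=2) pairs with 1 row(s) of r.
- l (team_id=5) has no partner → padded with NULL.
- l (team_id=2) pairs with 1 row(s) of r.
- l (team_id=5) has no partner → padded with NULL.
- l (team_id=NULL) has no partner → padded with NULL.
After projecting and ordering:
r.team_id | r.status | l.lead | l.team_id
2 | done | Alice | 2
2 | done | Wendy | 2
NULL | NULL | Quinn | 5
NULL | NULL | Yara | 5
NULL | NULL | Yara | NULL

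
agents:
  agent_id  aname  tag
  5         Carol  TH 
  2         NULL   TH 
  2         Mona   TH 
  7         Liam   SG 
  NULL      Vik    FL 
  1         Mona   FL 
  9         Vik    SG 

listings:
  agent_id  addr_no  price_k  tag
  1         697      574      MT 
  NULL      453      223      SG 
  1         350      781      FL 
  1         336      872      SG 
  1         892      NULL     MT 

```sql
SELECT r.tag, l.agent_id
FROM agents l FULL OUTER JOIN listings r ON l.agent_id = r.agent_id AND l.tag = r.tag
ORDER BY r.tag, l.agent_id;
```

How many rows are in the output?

11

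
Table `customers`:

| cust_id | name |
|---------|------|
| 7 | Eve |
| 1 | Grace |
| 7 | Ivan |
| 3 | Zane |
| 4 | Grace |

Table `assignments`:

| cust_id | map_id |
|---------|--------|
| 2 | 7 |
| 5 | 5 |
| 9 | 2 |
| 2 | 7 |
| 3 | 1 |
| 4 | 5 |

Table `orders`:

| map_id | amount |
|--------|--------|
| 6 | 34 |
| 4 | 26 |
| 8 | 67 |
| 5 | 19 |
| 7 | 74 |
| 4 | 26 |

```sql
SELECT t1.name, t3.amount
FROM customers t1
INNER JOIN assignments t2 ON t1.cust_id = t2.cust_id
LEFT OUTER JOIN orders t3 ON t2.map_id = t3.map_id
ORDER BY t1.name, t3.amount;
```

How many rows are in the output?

Step 1 — t1 INNER JOIN t2 on cust_id → 2 row(s).
Then LEFT JOIN `orders t3` on map_id: each of those 2 rows is kept; rows whose t2.map_id has no match in t3 get NULL for t3's columns.
Result: 2 row(s).

2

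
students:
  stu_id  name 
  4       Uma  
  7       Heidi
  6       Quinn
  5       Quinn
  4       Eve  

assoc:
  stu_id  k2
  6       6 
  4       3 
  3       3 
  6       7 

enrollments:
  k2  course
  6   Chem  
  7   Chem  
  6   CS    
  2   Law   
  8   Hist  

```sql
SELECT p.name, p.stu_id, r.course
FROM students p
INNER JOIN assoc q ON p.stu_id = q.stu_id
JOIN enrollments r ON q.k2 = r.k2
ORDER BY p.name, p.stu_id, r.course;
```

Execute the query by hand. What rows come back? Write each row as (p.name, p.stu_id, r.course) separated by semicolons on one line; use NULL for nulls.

(Quinn, 6, CS); (Quinn, 6, Chem); (Quinn, 6, Chem)

Evaluate left to right. First `students p INNER JOIN assoc q` on stu_id: 4 row(s).
Then INNER JOIN `enrollments r` on k2: keep only rows whose q.k2 appears in r.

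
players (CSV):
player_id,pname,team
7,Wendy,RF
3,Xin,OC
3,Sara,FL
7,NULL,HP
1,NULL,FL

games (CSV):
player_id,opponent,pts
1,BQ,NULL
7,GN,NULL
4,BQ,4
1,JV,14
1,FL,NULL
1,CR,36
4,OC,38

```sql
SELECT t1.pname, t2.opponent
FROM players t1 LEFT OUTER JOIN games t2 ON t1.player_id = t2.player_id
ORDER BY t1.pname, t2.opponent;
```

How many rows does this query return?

LEFT JOIN keeps every row from `players`; unmatched rows get NULL for `games`'s columns.
Matching on t1.player_id = t2.player_id.
- t1 row (player_id=7): matches 1 t2 row(s) → 1 output row(s).
- t1 row (player_id=3): no match → kept, t2 columns NULL.
- t1 row (player_id=3): no match → kept, t2 columns NULL.
- t1 row (player_id=7): matches 1 t2 row(s) → 1 output row(s).
- t1 row (player_id=1): matches 4 t2 row(s) → 4 output row(s).
Total: 6 matched + 2 padded = 8 rows.

8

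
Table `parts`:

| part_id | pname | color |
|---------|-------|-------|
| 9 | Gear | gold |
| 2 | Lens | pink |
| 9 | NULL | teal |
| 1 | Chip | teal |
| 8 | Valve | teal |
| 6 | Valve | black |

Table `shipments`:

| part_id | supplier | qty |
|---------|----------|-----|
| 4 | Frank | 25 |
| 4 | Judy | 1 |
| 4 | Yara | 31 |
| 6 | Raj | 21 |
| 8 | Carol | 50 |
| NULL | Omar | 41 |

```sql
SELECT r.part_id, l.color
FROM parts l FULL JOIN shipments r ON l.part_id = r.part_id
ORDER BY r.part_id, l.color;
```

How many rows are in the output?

FULL OUTER JOIN keeps every row from both sides; unmatched rows get NULL for the other side's columns.
Matching on l.part_id = r.part_id. A NULL in a compared column never satisfies the condition.
- l row (part_id=9): no match → kept, r columns NULL.
- l row (part_id=2): no match → kept, r columns NULL.
- l row (part_id=9): no match → kept, r columns NULL.
- l row (part_id=1): no match → kept, r columns NULL.
- l row (part_id=8): matches 1 r row(s) → 1 output row(s).
- l row (part_id=6): matches 1 r row(s) → 1 output row(s).
- 4 row(s) from r found no l partner → padded with NULL.
Total: 2 matched + 8 padded = 10 rows.

10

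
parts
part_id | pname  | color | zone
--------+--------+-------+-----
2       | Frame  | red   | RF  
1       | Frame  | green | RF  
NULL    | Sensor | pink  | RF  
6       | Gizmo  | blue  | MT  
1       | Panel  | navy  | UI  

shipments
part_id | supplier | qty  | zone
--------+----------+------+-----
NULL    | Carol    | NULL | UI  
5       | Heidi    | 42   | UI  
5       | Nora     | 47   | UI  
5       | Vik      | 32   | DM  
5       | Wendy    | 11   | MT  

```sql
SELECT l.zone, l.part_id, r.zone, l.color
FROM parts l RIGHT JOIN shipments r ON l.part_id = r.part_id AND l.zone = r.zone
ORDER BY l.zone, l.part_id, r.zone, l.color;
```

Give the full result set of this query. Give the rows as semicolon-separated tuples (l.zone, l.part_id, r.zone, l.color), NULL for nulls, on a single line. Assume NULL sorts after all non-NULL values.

(NULL, NULL, DM, NULL); (NULL, NULL, MT, NULL); (NULL, NULL, UI, NULL); (NULL, NULL, UI, NULL); (NULL, NULL, UI, NULL)

RIGHT JOIN keeps every row from `shipments`; unmatched rows get NULL for `parts`'s columns.
Matching on l.part_id = r.part_id AND l.zone = r.zone. A NULL in a compared column never satisfies the condition.
- l[0] part_id=2, zone=RF → no match.
- l[1] part_id=1, zone=RF → no match.
- l[2] part_id=NULL, zone=RF → no match.
- l[3] part_id=6, zone=MT → no match.
- l[4] part_id=1, zone=UI → no match.
- 5 r row(s) had no l match → kept, l columns NULL.
After projecting and ordering:
l.zone | l.part_id | r.zone | l.color
NULL | NULL | DM | NULL
NULL | NULL | MT | NULL
NULL | NULL | UI | NULL
NULL | NULL | UI | NULL
NULL | NULL | UI | NULL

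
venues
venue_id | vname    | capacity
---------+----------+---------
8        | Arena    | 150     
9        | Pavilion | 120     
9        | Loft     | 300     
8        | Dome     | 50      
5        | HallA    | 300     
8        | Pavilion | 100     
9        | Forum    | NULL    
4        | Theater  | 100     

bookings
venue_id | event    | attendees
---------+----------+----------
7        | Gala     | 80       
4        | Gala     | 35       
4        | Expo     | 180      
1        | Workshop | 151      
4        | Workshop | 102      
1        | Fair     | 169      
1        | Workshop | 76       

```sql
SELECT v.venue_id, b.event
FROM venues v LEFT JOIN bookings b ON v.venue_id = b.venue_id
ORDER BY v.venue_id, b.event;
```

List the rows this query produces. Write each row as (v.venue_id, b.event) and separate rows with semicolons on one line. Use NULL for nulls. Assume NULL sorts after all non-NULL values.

LEFT JOIN keeps every row from `venues`; unmatched rows get NULL for `bookings`'s columns.
Matching on v.venue_id = b.venue_id.
- v (venue_id=8) has no partner → padded with NULL.
- v (venue_id=9) has no partner → padded with NULL.
- v (venue_id=9) has no partner → padded with NULL.
- v (venue_id=8) has no partner → padded with NULL.
- v (venue_id=5) has no partner → padded with NULL.
- v (venue_id=8) has no partner → padded with NULL.
- v (venue_id=9) has no partner → padded with NULL.
- v (venue_id=4) pairs with 3 row(s) of b.
After projecting and ordering:
v.venue_id | b.event
4 | Expo
4 | Gala
4 | Workshop
5 | NULL
8 | NULL
8 | NULL
8 | NULL
9 | NULL
9 | NULL
9 | NULL

(4, Expo); (4, Gala); (4, Workshop); (5, NULL); (8, NULL); (8, NULL); (8, NULL); (9, NULL); (9, NULL); (9, NULL)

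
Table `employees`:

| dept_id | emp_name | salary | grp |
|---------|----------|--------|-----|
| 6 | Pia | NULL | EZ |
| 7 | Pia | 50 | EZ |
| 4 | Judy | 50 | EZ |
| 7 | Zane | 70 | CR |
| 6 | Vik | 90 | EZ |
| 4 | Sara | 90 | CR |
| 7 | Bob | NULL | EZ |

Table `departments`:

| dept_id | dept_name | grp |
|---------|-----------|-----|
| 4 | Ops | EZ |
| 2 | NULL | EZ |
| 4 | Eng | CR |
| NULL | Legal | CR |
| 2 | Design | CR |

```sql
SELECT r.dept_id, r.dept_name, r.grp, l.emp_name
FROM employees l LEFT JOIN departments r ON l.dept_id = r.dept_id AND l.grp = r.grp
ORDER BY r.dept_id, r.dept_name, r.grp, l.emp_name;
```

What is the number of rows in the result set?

7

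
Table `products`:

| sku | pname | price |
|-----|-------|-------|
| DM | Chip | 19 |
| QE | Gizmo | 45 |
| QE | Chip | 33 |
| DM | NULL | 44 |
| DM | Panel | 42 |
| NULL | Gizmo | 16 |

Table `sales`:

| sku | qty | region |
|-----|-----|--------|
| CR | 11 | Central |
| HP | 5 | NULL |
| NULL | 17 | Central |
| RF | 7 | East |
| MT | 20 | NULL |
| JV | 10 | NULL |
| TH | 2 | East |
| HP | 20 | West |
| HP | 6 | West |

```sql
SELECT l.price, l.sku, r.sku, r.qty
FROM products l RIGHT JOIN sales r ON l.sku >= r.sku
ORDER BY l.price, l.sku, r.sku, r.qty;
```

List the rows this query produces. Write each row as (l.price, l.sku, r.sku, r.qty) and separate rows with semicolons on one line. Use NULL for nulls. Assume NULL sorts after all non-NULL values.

RIGHT JOIN keeps every row from `sales`; unmatched rows get NULL for `products`'s columns.
Matching on l.sku >= r.sku. A NULL in a compared column never satisfies the condition.
Matched pairs: 15; unmatched r rows kept: 3.

(19, DM, CR, 11); (33, QE, CR, 11); (33, QE, HP, 5); (33, QE, HP, 6); (33, QE, HP, 20); (33, QE, JV, 10); (33, QE, MT, 20); (42, DM, CR, 11); (44, DM, CR, 11); (45, QE, CR, 11); (45, QE, HP, 5); (45, QE, HP, 6); (45, QE, HP, 20); (45, QE, JV, 10); (45, QE, MT, 20); (NULL, NULL, RF, 7); (NULL, NULL, TH, 2); (NULL, NULL, NULL, 17)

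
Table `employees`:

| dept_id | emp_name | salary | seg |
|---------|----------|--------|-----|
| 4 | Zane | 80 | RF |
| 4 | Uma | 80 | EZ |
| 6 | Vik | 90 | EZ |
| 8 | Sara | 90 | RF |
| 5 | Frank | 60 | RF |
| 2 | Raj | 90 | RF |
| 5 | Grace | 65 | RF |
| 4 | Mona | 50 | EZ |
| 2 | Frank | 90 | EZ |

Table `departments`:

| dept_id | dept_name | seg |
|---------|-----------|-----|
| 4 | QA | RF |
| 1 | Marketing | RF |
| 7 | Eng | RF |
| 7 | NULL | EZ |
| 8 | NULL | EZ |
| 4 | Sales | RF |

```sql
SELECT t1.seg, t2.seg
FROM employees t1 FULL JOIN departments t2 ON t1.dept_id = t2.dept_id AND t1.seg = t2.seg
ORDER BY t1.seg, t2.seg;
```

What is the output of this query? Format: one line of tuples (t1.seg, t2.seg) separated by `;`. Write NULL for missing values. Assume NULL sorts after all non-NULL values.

(EZ, NULL); (EZ, NULL); (EZ, NULL); (EZ, NULL); (RF, RF); (RF, RF); (RF, NULL); (RF, NULL); (RF, NULL); (RF, NULL); (NULL, EZ); (NULL, EZ); (NULL, RF); (NULL, RF)

FULL OUTER JOIN keeps every row from both sides; unmatched rows get NULL for the other side's columns.
Matching on t1.dept_id = t2.dept_id AND t1.seg = t2.seg.
- t1[0] dept_id=4, seg=RF → 2 match(es) in t2 → 2 row(s).
- t1[1] dept_id=4, seg=EZ → no match; kept with NULLs on the t2 side.
- t1[2] dept_id=6, seg=EZ → no match; kept with NULLs on the t2 side.
- t1[3] dept_id=8, seg=RF → no match; kept with NULLs on the t2 side.
- t1[4] dept_id=5, seg=RF → no match; kept with NULLs on the t2 side.
- t1[5] dept_id=2, seg=RF → no match; kept with NULLs on the t2 side.
- t1[6] dept_id=5, seg=RF → no match; kept with NULLs on the t2 side.
- t1[7] dept_id=4, seg=EZ → no match; kept with NULLs on the t2 side.
- t1[8] dept_id=2, seg=EZ → no match; kept with NULLs on the t2 side.
- 4 t2 row(s) had no t1 match → kept, t1 columns NULL.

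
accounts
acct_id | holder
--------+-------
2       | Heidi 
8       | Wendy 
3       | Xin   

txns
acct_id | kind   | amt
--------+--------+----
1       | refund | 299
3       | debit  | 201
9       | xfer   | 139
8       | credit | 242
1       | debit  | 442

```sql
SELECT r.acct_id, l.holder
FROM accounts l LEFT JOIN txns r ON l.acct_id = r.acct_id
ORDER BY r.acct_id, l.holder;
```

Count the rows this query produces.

3

LEFT JOIN keeps every row from `accounts`; unmatched rows get NULL for `txns`'s columns.
Matching on l.acct_id = r.acct_id.
- l[0] acct_id=2 → no match; kept with NULLs on the r side.
- l[1] acct_id=8 → 1 match(es) in r → 1 row(s).
- l[2] acct_id=3 → 1 match(es) in r → 1 row(s).
Total: 2 matched + 1 padded = 3 rows.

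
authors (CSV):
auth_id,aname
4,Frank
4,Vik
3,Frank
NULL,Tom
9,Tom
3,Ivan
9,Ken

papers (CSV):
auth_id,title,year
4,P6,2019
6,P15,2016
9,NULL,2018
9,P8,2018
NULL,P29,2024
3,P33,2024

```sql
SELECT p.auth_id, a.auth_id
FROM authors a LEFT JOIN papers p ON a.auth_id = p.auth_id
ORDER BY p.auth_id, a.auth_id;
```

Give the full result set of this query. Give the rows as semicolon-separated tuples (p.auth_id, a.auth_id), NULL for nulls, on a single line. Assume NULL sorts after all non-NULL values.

LEFT JOIN keeps every row from `authors`; unmatched rows get NULL for `papers`'s columns.
Matching on a.auth_id = p.auth_id. A NULL in a compared column never satisfies the condition.
- a[0] auth_id=4 → 1 match(es) in p → 1 row(s).
- a[1] auth_id=4 → 1 match(es) in p → 1 row(s).
- a[2] auth_id=3 → 1 match(es) in p → 1 row(s).
- a[3] auth_id=NULL → no match; kept with NULLs on the p side.
- a[4] auth_id=9 → 2 match(es) in p → 2 row(s).
- a[5] auth_id=3 → 1 match(es) in p → 1 row(s).
- a[6] auth_id=9 → 2 match(es) in p → 2 row(s).
After projecting and ordering:
p.auth_id | a.auth_id
3 | 3
3 | 3
4 | 4
4 | 4
9 | 9
9 | 9
9 | 9
9 | 9
NULL | NULL

(3, 3); (3, 3); (4, 4); (4, 4); (9, 9); (9, 9); (9, 9); (9, 9); (NULL, NULL)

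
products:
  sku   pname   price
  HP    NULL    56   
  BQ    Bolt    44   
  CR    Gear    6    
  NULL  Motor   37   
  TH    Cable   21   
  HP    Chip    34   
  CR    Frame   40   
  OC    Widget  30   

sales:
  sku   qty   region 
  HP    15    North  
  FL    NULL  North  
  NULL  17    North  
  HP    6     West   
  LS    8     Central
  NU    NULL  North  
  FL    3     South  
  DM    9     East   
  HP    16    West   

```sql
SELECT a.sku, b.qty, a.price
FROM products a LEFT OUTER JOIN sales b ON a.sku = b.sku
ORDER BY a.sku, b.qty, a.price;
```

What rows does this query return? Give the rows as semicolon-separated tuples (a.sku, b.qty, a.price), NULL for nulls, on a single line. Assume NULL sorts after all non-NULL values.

(BQ, NULL, 44); (CR, NULL, 6); (CR, NULL, 40); (HP, 6, 34); (HP, 6, 56); (HP, 15, 34); (HP, 15, 56); (HP, 16, 34); (HP, 16, 56); (OC, NULL, 30); (TH, NULL, 21); (NULL, NULL, 37)

LEFT JOIN keeps every row from `products`; unmatched rows get NULL for `sales`'s columns.
Matching on a.sku = b.sku. A NULL in a compared column never satisfies the condition.
- a[0] sku=HP → 3 match(es) in b → 3 row(s).
- a[1] sku=BQ → no match; kept with NULLs on the b side.
- a[2] sku=CR → no match; kept with NULLs on the b side.
- a[3] sku=NULL → no match; kept with NULLs on the b side.
- a[4] sku=TH → no match; kept with NULLs on the b side.
- a[5] sku=HP → 3 match(es) in b → 3 row(s).
- a[6] sku=CR → no match; kept with NULLs on the b side.
- a[7] sku=OC → no match; kept with NULLs on the b side.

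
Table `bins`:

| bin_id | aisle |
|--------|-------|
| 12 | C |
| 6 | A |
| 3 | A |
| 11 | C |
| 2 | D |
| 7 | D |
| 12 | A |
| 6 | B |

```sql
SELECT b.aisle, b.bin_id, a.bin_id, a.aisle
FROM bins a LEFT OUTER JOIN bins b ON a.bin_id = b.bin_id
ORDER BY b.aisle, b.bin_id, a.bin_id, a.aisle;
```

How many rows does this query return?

12

LEFT JOIN keeps every row from `bins a`; unmatched rows get NULL for `bins b`'s columns.
Matching on a.bin_id = b.bin_id.
Matched pairs: 12; unmatched a rows kept: 0.
Total: 12 rows.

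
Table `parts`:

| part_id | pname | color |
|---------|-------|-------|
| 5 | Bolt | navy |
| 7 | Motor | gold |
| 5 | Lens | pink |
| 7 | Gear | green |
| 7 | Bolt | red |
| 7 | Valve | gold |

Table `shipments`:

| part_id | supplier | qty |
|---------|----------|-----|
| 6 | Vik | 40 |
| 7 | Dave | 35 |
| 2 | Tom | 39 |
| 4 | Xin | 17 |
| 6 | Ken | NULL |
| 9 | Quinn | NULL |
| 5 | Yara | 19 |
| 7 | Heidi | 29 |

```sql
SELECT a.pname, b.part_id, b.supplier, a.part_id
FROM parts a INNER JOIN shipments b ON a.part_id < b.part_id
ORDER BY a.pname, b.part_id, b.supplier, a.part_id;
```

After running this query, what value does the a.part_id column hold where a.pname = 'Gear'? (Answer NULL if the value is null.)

INNER JOIN keeps only pairs where the ON condition holds.
Matching on a.part_id < b.part_id.
- part_id=5: 5 matching b row(s), so 5 row(s) emitted.
- part_id=7: 1 matching b row(s), so 1 row(s) emitted.
- part_id=5: 5 matching b row(s), so 5 row(s) emitted.
- part_id=7: 1 matching b row(s), so 1 row(s) emitted.
- part_id=7: 1 matching b row(s), so 1 row(s) emitted.
- part_id=7: 1 matching b row(s), so 1 row(s) emitted.

7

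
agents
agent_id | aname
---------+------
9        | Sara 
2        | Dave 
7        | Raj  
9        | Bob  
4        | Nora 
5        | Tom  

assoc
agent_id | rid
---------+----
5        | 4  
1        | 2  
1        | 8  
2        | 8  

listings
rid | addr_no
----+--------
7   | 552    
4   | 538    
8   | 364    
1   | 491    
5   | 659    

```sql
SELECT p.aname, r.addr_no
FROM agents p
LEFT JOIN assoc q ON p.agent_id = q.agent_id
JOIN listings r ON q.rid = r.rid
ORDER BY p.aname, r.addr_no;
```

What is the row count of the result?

Step 1 — p LEFT JOIN q on agent_id → 6 row(s).
Then INNER JOIN `listings r` on rid: keep only rows whose q.rid appears in r.
Result: 2 row(s).

2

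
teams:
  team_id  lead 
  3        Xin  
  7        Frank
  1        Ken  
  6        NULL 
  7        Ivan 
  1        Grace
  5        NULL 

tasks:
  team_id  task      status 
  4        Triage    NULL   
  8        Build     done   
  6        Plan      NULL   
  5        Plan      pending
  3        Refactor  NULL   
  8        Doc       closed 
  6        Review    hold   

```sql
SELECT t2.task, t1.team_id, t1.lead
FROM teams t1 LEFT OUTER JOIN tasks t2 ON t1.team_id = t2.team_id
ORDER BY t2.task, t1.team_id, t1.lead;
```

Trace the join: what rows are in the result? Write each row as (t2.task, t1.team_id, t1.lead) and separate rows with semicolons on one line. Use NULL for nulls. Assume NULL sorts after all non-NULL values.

LEFT JOIN keeps every row from `teams`; unmatched rows get NULL for `tasks`'s columns.
Matching on t1.team_id = t2.team_id.
- t1 (team_id=3) pairs with 1 row(s) of t2.
- t1 (team_id=7) has no partner → padded with NULL.
- t1 (team_id=1) has no partner → padded with NULL.
- t1 (team_id=6) pairs with 2 row(s) of t2.
- t1 (team_id=7) has no partner → padded with NULL.
- t1 (team_id=1) has no partner → padded with NULL.
- t1 (team_id=5) pairs with 1 row(s) of t2.
After projecting and ordering:
t2.task | t1.team_id | t1.lead
Plan | 5 | NULL
Plan | 6 | NULL
Refactor | 3 | Xin
Review | 6 | NULL
NULL | 1 | Grace
NULL | 1 | Ken
NULL | 7 | Frank
NULL | 7 | Ivan

(Plan, 5, NULL); (Plan, 6, NULL); (Refactor, 3, Xin); (Review, 6, NULL); (NULL, 1, Grace); (NULL, 1, Ken); (NULL, 7, Frank); (NULL, 7, Ivan)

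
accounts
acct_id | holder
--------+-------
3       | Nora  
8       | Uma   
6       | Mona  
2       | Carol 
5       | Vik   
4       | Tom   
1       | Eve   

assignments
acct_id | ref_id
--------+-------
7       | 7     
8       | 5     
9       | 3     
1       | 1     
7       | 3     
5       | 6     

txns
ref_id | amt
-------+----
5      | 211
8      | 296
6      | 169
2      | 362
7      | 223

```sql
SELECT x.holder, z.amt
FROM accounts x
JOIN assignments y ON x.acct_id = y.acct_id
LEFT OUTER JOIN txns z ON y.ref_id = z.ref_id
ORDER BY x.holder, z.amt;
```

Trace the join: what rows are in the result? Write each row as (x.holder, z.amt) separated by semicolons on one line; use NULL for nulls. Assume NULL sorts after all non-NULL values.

(Eve, NULL); (Uma, 211); (Vik, 169)

Step 1 — x INNER JOIN y on acct_id → 3 row(s).
Then LEFT JOIN `txns z` on ref_id: each of those 3 rows is kept; rows whose y.ref_id has no match in z get NULL for z's columns.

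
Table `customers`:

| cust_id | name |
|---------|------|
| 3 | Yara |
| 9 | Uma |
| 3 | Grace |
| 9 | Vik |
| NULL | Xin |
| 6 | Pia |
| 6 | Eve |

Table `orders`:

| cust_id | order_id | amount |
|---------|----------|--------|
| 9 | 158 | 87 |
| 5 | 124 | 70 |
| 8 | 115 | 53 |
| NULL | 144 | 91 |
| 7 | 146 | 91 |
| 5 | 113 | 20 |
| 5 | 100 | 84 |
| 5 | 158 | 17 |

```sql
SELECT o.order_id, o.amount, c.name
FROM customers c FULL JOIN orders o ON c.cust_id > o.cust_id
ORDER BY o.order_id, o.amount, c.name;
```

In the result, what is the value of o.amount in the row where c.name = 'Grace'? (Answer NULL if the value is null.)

NULL

FULL OUTER JOIN keeps every row from both sides; unmatched rows get NULL for the other side's columns.
Matching on c.cust_id > o.cust_id. A NULL in a compared column never satisfies the condition.
- c row (cust_id=3): no match → kept, o columns NULL.
- c row (cust_id=9): matches 6 o row(s) → 6 output row(s).
- c row (cust_id=3): no match → kept, o columns NULL.
- c row (cust_id=9): matches 6 o row(s) → 6 output row(s).
- c row (cust_id=NULL): no match → kept, o columns NULL.
- c row (cust_id=6): matches 4 o row(s) → 4 output row(s).
- c row (cust_id=6): matches 4 o row(s) → 4 output row(s).
- 2 row(s) from o found no c partner → padded with NULL.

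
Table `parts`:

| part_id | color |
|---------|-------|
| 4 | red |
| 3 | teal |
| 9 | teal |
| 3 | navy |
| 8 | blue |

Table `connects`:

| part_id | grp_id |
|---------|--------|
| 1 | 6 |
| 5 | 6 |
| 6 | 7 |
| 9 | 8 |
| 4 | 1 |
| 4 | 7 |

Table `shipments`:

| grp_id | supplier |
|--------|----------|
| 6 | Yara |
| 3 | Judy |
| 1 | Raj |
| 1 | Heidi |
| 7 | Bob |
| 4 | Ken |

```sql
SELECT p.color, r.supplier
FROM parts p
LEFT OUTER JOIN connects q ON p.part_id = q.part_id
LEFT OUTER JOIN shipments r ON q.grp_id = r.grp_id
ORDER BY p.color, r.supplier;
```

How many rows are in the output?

Step 1 — p LEFT JOIN q on part_id → 6 row(s).
Then LEFT JOIN `shipments r` on grp_id: each of those 6 rows is kept; rows whose q.grp_id has no match in r get NULL for r's columns.
Result: 7 row(s).

7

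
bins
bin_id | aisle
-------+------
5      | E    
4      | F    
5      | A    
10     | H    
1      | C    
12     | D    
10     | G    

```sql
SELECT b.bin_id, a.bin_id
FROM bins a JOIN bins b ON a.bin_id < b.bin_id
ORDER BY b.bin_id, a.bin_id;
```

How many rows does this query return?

19

INNER JOIN keeps only pairs where the ON condition holds.
Matching on a.bin_id < b.bin_id.
- bin_id=5: 3 matching b row(s), so 3 row(s) emitted.
- bin_id=4: 5 matching b row(s), so 5 row(s) emitted.
- bin_id=5: 3 matching b row(s), so 3 row(s) emitted.
- bin_id=10: 1 matching b row(s), so 1 row(s) emitted.
- bin_id=1: 6 matching b row(s), so 6 row(s) emitted.
- bin_id=12: no matching b row, dropped.
- bin_id=10: 1 matching b row(s), so 1 row(s) emitted.
Total: 19 rows.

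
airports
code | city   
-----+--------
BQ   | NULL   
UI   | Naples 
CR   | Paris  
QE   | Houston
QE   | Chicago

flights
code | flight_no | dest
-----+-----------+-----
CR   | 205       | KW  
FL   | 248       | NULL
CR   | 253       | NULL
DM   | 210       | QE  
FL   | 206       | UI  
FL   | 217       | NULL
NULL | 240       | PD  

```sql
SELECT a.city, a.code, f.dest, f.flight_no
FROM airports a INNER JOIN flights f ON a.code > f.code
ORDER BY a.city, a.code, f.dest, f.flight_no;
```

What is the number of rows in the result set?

INNER JOIN keeps only pairs where the ON condition holds.
Matching on a.code > f.code. A NULL in a compared column never satisfies the condition.
Matched pairs: 18.
Total: 18 rows.

18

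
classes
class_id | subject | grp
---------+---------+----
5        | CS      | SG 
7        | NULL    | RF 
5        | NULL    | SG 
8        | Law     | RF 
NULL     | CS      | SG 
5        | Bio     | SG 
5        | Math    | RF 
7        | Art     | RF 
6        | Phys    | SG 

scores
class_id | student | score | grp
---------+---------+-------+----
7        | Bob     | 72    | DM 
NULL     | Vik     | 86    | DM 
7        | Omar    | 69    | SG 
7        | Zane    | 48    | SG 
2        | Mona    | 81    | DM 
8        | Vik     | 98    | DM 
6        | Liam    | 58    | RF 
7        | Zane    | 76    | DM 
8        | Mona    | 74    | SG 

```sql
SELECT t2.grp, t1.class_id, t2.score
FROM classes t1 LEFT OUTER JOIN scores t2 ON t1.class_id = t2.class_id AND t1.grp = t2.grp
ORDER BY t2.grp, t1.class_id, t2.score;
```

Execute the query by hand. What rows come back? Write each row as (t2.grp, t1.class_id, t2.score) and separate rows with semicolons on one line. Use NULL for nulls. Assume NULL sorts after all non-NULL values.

(NULL, 5, NULL); (NULL, 5, NULL); (NULL, 5, NULL); (NULL, 5, NULL); (NULL, 6, NULL); (NULL, 7, NULL); (NULL, 7, NULL); (NULL, 8, NULL); (NULL, NULL, NULL)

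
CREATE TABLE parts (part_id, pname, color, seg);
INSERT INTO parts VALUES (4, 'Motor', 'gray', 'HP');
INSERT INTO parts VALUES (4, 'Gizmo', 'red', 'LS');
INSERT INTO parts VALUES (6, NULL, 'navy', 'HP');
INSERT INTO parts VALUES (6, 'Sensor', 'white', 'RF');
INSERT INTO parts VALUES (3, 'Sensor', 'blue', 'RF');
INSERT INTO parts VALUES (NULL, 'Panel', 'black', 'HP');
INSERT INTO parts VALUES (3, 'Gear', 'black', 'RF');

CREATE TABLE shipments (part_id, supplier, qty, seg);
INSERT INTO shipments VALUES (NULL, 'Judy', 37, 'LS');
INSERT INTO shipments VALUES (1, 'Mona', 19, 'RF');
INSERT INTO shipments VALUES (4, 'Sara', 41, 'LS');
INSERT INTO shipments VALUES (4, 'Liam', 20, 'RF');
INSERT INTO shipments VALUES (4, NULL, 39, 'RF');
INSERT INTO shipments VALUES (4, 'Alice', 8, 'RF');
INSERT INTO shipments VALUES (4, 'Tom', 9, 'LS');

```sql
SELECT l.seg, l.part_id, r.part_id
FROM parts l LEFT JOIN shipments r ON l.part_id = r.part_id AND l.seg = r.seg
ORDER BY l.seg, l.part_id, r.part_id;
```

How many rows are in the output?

LEFT JOIN keeps every row from `parts`; unmatched rows get NULL for `shipments`'s columns.
Matching on l.part_id = r.part_id AND l.seg = r.seg. A NULL in a compared column never satisfies the condition.
- l[0] part_id=4, seg=HP → no match; kept with NULLs on the r side.
- l[1] part_id=4, seg=LS → 2 match(es) in r → 2 row(s).
- l[2] part_id=6, seg=HP → no match; kept with NULLs on the r side.
- l[3] part_id=6, seg=RF → no match; kept with NULLs on the r side.
- l[4] part_id=3, seg=RF → no match; kept with NULLs on the r side.
- l[5] part_id=NULL, seg=HP → no match; kept with NULLs on the r side.
- l[6] part_id=3, seg=RF → no match; kept with NULLs on the r side.
Total: 2 matched + 6 padded = 8 rows.

8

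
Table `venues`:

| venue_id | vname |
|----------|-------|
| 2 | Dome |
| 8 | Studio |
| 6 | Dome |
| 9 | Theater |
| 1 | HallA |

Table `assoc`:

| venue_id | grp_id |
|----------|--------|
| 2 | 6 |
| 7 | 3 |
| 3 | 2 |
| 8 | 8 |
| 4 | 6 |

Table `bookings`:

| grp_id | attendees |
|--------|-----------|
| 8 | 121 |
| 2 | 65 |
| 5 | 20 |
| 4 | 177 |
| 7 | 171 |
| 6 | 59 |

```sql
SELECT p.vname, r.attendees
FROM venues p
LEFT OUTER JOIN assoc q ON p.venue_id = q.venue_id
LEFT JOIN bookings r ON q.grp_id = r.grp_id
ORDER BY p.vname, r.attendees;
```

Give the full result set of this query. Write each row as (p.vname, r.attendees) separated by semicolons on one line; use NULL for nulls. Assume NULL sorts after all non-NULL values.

(Dome, 59); (Dome, NULL); (HallA, NULL); (Studio, 121); (Theater, NULL)

Step 1 — p LEFT JOIN q on venue_id → 5 row(s).
Then LEFT JOIN `bookings r` on grp_id: each of those 5 rows is kept; rows whose q.grp_id has no match in r get NULL for r's columns.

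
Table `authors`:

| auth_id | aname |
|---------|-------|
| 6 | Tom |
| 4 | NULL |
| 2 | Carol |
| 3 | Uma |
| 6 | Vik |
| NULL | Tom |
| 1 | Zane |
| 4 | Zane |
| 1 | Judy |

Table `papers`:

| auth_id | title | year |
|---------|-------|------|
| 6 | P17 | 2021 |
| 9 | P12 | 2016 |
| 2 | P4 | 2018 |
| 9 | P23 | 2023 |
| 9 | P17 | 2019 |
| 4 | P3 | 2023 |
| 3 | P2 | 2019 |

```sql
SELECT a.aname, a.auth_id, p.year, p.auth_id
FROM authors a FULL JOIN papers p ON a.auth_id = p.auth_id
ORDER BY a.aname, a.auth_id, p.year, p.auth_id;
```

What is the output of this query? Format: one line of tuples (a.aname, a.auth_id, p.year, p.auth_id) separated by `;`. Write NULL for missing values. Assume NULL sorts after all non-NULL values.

(Carol, 2, 2018, 2); (Judy, 1, NULL, NULL); (Tom, 6, 2021, 6); (Tom, NULL, NULL, NULL); (Uma, 3, 2019, 3); (Vik, 6, 2021, 6); (Zane, 1, NULL, NULL); (Zane, 4, 2023, 4); (NULL, 4, 2023, 4); (NULL, NULL, 2016, 9); (NULL, NULL, 2019, 9); (NULL, NULL, 2023, 9)

FULL OUTER JOIN keeps every row from both sides; unmatched rows get NULL for the other side's columns.
Matching on a.auth_id = p.auth_id. A NULL in a compared column never satisfies the condition.
Matched pairs: 6; unmatched a rows kept: 3; unmatched p rows kept: 3.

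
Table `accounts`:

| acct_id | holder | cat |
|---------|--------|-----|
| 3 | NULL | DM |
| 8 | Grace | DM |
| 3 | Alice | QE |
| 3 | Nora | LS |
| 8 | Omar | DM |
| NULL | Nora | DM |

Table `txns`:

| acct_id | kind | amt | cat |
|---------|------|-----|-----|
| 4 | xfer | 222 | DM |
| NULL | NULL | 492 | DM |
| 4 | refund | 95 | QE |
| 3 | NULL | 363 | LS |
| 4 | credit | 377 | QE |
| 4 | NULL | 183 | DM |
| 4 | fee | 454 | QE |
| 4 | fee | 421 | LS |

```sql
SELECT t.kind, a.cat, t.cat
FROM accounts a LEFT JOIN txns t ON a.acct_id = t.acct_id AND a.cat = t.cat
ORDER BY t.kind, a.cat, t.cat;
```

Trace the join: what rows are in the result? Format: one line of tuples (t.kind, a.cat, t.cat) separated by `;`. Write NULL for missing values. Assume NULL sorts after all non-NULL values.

(NULL, DM, NULL); (NULL, DM, NULL); (NULL, DM, NULL); (NULL, DM, NULL); (NULL, LS, LS); (NULL, QE, NULL)

LEFT JOIN keeps every row from `accounts`; unmatched rows get NULL for `txns`'s columns.
Matching on a.acct_id = t.acct_id AND a.cat = t.cat. A NULL in a compared column never satisfies the condition.
- a (acct_id=3, cat=DM) has no partner → padded with NULL.
- a (acct_id=8, cat=DM) has no partner → padded with NULL.
- a (acct_id=3, cat=QE) has no partner → padded with NULL.
- a (acct_id=3, cat=LS) pairs with 1 row(s) of t.
- a (acct_id=8, cat=DM) has no partner → padded with NULL.
- a (acct_id=NULL, cat=DM) has no partner → padded with NULL.
After projecting and ordering:
t.kind | a.cat | t.cat
NULL | DM | NULL
NULL | DM | NULL
NULL | DM | NULL
NULL | DM | NULL
NULL | LS | LS
NULL | QE | NULL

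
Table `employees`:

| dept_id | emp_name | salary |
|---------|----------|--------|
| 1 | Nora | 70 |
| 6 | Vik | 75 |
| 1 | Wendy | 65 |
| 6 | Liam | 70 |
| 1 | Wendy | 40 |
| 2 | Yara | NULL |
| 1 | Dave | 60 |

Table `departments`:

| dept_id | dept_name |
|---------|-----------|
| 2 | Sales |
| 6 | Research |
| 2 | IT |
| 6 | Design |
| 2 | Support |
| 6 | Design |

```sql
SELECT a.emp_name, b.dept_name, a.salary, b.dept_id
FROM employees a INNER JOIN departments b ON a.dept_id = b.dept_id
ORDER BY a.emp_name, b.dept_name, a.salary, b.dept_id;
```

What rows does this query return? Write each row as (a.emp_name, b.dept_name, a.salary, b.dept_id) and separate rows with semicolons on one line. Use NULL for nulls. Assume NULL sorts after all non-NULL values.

INNER JOIN keeps only pairs where the ON condition holds.
Matching on a.dept_id = b.dept_id.
- a[0] dept_id=1 → no match; dropped.
- a[1] dept_id=6 → 3 match(es) in b → 3 row(s).
- a[2] dept_id=1 → no match; dropped.
- a[3] dept_id=6 → 3 match(es) in b → 3 row(s).
- a[4] dept_id=1 → no match; dropped.
- a[5] dept_id=2 → 3 match(es) in b → 3 row(s).
- a[6] dept_id=1 → no match; dropped.
After projecting and ordering:
a.emp_name | b.dept_name | a.salary | b.dept_id
Liam | Design | 70 | 6
Liam | Design | 70 | 6
Liam | Research | 70 | 6
Vik | Design | 75 | 6
Vik | Design | 75 | 6
Vik | Research | 75 | 6
Yara | IT | NULL | 2
Yara | Sales | NULL | 2
Yara | Support | NULL | 2

(Liam, Design, 70, 6); (Liam, Design, 70, 6); (Liam, Research, 70, 6); (Vik, Design, 75, 6); (Vik, Design, 75, 6); (Vik, Research, 75, 6); (Yara, IT, NULL, 2); (Yara, Sales, NULL, 2); (Yara, Support, NULL, 2)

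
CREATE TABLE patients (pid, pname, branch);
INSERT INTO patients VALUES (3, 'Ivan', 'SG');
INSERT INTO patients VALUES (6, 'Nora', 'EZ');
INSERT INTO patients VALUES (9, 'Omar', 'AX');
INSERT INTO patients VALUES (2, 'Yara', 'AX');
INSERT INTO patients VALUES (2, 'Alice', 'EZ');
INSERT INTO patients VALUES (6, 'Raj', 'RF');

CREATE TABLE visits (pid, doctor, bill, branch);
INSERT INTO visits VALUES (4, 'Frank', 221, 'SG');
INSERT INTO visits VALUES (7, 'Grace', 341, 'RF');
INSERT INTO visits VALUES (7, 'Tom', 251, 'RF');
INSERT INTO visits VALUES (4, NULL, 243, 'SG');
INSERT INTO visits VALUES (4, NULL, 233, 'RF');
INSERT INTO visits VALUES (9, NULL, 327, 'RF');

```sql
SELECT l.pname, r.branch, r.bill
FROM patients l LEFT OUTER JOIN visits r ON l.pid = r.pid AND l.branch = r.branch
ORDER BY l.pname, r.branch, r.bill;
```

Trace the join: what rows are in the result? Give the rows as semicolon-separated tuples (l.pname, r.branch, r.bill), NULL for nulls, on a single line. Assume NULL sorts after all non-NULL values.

LEFT JOIN keeps every row from `patients`; unmatched rows get NULL for `visits`'s columns.
Matching on l.pid = r.pid AND l.branch = r.branch.
Matched pairs: 0; unmatched l rows kept: 6.

(Alice, NULL, NULL); (Ivan, NULL, NULL); (Nora, NULL, NULL); (Omar, NULL, NULL); (Raj, NULL, NULL); (Yara, NULL, NULL)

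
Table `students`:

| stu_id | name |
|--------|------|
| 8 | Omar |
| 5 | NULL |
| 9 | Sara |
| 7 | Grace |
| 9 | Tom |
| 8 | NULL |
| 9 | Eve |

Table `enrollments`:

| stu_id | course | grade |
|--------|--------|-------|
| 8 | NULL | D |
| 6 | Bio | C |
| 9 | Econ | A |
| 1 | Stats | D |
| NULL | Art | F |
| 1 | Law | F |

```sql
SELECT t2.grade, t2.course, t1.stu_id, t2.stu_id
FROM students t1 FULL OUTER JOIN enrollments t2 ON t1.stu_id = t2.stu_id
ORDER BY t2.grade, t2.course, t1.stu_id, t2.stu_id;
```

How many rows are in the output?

11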